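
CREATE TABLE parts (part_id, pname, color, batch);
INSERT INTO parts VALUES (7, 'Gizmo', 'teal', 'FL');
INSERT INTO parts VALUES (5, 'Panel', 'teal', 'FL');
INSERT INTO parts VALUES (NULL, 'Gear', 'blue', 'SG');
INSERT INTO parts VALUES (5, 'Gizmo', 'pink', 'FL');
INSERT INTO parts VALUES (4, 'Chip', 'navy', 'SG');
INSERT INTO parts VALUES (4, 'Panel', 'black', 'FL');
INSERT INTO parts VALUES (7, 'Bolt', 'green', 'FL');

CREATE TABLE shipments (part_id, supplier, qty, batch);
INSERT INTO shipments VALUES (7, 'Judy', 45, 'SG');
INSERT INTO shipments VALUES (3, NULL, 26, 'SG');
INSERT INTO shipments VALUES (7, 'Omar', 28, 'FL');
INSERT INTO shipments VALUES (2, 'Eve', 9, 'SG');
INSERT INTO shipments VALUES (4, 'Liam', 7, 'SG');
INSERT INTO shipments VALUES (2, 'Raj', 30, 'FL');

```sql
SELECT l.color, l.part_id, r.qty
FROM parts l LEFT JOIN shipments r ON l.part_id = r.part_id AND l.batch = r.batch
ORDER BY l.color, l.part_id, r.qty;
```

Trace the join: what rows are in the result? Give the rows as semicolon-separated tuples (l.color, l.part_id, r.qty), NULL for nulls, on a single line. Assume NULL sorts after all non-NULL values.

(black, 4, NULL); (blue, NULL, NULL); (green, 7, 28); (navy, 4, 7); (pink, 5, NULL); (teal, 5, NULL); (teal, 7, 28)

LEFT JOIN keeps every row from `parts`; unmatched rows get NULL for `shipments`'s columns.
Matching on l.part_id = r.part_id AND l.batch = r.batch. A NULL in a compared column never satisfies the condition.
Matched pairs: 3; unmatched l rows kept: 4.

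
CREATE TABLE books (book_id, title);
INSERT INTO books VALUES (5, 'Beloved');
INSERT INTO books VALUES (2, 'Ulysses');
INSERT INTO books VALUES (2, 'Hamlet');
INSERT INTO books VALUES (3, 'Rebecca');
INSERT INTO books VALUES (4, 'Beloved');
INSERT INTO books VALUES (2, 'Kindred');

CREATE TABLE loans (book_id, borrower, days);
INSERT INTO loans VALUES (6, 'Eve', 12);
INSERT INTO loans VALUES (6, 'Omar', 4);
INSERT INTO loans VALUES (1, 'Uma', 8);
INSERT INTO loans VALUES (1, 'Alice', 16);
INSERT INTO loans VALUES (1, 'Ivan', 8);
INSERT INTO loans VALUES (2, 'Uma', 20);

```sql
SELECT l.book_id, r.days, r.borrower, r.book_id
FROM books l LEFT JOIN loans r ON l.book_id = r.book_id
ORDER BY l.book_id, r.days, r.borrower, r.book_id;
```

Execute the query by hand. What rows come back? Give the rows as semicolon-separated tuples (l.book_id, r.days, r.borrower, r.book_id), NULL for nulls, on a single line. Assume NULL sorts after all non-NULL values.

(2, 20, Uma, 2); (2, 20, Uma, 2); (2, 20, Uma, 2); (3, NULL, NULL, NULL); (4, NULL, NULL, NULL); (5, NULL, NULL, NULL)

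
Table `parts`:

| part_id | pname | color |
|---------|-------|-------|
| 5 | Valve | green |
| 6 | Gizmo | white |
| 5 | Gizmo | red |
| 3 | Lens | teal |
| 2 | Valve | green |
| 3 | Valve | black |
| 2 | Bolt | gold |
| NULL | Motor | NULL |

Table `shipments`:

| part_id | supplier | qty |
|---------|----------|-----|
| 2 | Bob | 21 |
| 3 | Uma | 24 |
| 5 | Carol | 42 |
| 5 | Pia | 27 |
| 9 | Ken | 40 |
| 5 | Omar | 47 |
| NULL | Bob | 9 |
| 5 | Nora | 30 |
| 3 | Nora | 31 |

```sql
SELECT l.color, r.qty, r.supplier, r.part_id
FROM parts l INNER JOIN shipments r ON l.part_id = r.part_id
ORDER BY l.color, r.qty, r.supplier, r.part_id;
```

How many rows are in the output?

14

INNER JOIN keeps only pairs where the ON condition holds.
Matching on l.part_id = r.part_id. A NULL in a compared column never satisfies the condition.
- l (part_id=5) pairs with 4 row(s) of r.
- l (part_id=6) has no partner → excluded.
- l (part_id=5) pairs with 4 row(s) of r.
- l (part_id=3) pairs with 2 row(s) of r.
- l (part_id=2) pairs with 1 row(s) of r.
- l (part_id=3) pairs with 2 row(s) of r.
- l (part_id=2) pairs with 1 row(s) of r.
- l (part_id=NULL) has no partner → excluded.
Total: 14 rows.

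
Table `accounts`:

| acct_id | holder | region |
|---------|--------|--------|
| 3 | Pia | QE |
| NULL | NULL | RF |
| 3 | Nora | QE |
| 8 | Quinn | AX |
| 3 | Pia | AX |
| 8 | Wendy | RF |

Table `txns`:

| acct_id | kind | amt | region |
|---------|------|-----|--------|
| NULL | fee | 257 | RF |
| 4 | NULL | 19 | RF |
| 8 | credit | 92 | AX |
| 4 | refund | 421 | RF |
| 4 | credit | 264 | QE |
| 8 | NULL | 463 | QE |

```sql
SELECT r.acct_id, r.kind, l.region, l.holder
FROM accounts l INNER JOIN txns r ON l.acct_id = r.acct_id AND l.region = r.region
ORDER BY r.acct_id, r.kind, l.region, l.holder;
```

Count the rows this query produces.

1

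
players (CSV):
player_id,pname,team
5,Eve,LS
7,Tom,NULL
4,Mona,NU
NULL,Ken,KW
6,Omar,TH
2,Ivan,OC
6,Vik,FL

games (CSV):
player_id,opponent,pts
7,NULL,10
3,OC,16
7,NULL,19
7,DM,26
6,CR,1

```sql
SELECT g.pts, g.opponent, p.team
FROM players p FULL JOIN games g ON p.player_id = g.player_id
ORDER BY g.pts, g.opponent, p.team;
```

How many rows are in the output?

FULL OUTER JOIN keeps every row from both sides; unmatched rows get NULL for the other side's columns.
Matching on p.player_id = g.player_id. A NULL in a compared column never satisfies the condition.
Matched pairs: 5; unmatched p rows kept: 4; unmatched g rows kept: 1.
Total: 5 matched + 5 padded = 10 rows.

10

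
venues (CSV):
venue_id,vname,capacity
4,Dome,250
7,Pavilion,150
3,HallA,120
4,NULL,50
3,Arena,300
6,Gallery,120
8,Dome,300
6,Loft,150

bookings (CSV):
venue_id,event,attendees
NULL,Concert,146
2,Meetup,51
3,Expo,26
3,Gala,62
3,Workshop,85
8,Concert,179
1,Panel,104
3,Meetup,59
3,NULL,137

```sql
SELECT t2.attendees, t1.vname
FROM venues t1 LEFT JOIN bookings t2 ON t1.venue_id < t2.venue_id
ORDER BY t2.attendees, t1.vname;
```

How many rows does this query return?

LEFT JOIN keeps every row from `venues`; unmatched rows get NULL for `bookings`'s columns.
Matching on t1.venue_id < t2.venue_id. A NULL in a compared column never satisfies the condition.
Matched pairs: 7; unmatched t1 rows kept: 1.
Total: 7 matched + 1 padded = 8 rows.

8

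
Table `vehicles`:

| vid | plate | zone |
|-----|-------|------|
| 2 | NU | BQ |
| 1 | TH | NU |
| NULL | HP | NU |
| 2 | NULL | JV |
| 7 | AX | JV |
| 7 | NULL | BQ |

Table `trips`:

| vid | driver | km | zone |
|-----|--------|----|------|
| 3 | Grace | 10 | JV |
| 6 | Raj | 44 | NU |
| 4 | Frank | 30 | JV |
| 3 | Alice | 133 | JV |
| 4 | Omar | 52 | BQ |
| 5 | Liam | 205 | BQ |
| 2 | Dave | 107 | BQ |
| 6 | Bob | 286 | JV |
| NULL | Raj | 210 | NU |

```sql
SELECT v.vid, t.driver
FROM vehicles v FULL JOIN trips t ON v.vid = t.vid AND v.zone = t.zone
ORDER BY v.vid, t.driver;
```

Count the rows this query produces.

FULL OUTER JOIN keeps every row from both sides; unmatched rows get NULL for the other side's columns.
Matching on v.vid = t.vid AND v.zone = t.zone. A NULL in a compared column never satisfies the condition.
- v (vid=2, zone=BQ) pairs with 1 row(s) of t.
- v (vid=1, zone=NU) has no partner → padded with NULL.
- v (vid=NULL, zone=NU) has no partner → padded with NULL.
- v (vid=2, zone=JV) has no partner → padded with NULL.
- v (vid=7, zone=JV) has no partner → padded with NULL.
- v (vid=7, zone=BQ) has no partner → padded with NULL.
- 8 row(s) from t found no v partner → padded with NULL.
Total: 1 matched + 13 padded = 14 rows.

14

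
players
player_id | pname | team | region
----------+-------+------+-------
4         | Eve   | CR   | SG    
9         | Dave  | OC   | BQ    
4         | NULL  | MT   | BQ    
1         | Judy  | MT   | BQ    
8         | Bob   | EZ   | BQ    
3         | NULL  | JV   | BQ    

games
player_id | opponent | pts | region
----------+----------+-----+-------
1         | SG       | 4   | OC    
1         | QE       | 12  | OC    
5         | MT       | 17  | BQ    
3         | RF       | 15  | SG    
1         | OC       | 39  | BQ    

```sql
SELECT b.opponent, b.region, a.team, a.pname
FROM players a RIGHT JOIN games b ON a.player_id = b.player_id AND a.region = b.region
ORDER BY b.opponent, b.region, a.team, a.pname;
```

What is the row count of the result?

5

RIGHT JOIN keeps every row from `games`; unmatched rows get NULL for `players`'s columns.
Matching on a.player_id = b.player_id AND a.region = b.region.
- player_id=4, region=SG: no matching b row.
- player_id=9, region=BQ: no matching b row.
- player_id=4, region=BQ: no matching b row.
- player_id=1, region=BQ: 1 matching b row(s), so 1 row(s) emitted.
- player_id=8, region=BQ: no matching b row.
- player_id=3, region=BQ: no matching b row.
- 4 b row(s) had no a match → kept, a columns NULL.
Total: 1 matched + 4 padded = 5 rows.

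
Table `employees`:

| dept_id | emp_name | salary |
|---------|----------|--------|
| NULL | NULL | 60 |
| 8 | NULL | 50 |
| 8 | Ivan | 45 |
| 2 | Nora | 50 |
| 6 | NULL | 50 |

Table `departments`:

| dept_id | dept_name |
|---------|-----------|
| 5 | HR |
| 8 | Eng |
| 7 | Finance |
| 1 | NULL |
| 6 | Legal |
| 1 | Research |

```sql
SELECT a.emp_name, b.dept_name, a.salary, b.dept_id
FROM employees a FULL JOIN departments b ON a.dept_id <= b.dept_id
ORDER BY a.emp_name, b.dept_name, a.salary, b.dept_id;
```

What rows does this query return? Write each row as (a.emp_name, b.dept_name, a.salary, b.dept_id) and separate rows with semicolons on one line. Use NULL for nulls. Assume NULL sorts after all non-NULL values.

FULL OUTER JOIN keeps every row from both sides; unmatched rows get NULL for the other side's columns.
Matching on a.dept_id <= b.dept_id. A NULL in a compared column never satisfies the condition.
- a row (dept_id=NULL): no match → kept, b columns NULL.
- a row (dept_id=8): matches 1 b row(s) → 1 output row(s).
- a row (dept_id=8): matches 1 b row(s) → 1 output row(s).
- a row (dept_id=2): matches 4 b row(s) → 4 output row(s).
- a row (dept_id=6): matches 3 b row(s) → 3 output row(s).
- plus 2 unmatched b row(s), each kept with NULL a columns.

(Ivan, Eng, 45, 8); (Nora, Eng, 50, 8); (Nora, Finance, 50, 7); (Nora, HR, 50, 5); (Nora, Legal, 50, 6); (NULL, Eng, 50, 8); (NULL, Eng, 50, 8); (NULL, Finance, 50, 7); (NULL, Legal, 50, 6); (NULL, Research, NULL, 1); (NULL, NULL, 60, NULL); (NULL, NULL, NULL, 1)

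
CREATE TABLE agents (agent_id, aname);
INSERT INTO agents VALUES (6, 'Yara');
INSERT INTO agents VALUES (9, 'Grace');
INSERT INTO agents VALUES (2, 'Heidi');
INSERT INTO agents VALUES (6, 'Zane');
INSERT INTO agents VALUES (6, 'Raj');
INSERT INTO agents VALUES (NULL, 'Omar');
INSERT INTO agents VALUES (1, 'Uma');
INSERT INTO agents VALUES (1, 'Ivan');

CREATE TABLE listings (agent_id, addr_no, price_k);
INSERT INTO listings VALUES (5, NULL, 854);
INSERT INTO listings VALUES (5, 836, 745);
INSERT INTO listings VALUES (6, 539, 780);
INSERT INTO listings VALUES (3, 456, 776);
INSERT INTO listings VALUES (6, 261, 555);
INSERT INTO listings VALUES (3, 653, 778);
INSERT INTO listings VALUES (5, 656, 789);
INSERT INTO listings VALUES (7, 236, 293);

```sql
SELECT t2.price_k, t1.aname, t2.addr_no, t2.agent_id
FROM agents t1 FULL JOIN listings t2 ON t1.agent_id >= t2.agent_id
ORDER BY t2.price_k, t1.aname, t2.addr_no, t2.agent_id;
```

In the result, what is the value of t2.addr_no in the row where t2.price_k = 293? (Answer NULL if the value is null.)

FULL OUTER JOIN keeps every row from both sides; unmatched rows get NULL for the other side's columns.
Matching on t1.agent_id >= t2.agent_id. A NULL in a compared column never satisfies the condition.
- t1[0] agent_id=6 → 7 match(es) in t2 → 7 row(s).
- t1[1] agent_id=9 → 8 match(es) in t2 → 8 row(s).
- t1[2] agent_id=2 → no match; kept with NULLs on the t2 side.
- t1[3] agent_id=6 → 7 match(es) in t2 → 7 row(s).
- t1[4] agent_id=6 → 7 match(es) in t2 → 7 row(s).
- t1[5] agent_id=NULL → no match; kept with NULLs on the t2 side.
- t1[6] agent_id=1 → no match; kept with NULLs on the t2 side.
- t1[7] agent_id=1 → no match; kept with NULLs on the t2 side.

236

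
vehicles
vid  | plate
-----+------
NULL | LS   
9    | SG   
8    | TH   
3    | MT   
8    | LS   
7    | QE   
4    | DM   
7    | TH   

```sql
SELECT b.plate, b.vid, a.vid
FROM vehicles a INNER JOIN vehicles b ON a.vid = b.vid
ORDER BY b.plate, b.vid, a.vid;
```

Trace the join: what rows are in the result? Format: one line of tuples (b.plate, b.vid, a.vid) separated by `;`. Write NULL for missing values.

INNER JOIN keeps only pairs where the ON condition holds.
Matching on a.vid = b.vid. A NULL in a compared column never satisfies the condition.
Matched pairs: 11.

(DM, 4, 4); (LS, 8, 8); (LS, 8, 8); (MT, 3, 3); (QE, 7, 7); (QE, 7, 7); (SG, 9, 9); (TH, 7, 7); (TH, 7, 7); (TH, 8, 8); (TH, 8, 8)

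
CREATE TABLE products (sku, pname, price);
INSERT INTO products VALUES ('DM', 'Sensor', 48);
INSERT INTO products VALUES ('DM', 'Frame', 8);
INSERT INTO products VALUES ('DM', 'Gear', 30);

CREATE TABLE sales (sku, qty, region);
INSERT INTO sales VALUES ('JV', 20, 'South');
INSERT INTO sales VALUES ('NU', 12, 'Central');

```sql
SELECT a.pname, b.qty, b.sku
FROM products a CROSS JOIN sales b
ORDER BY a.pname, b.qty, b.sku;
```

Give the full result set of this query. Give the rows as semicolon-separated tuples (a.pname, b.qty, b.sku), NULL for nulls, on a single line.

CROSS JOIN pairs every row of `products` with every row of `sales`: 3 × 2 = 6 rows.

(Frame, 12, NU); (Frame, 20, JV); (Gear, 12, NU); (Gear, 20, JV); (Sensor, 12, NU); (Sensor, 20, JV)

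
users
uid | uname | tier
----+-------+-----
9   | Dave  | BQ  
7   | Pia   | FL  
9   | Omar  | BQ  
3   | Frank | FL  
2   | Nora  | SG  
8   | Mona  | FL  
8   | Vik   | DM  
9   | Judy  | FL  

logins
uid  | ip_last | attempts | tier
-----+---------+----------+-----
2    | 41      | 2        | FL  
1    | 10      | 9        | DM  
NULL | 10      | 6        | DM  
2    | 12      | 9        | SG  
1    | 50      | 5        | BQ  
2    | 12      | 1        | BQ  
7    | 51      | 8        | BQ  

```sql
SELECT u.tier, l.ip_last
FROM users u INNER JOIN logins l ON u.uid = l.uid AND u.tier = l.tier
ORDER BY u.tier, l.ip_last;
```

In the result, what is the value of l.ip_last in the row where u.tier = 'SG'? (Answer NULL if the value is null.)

INNER JOIN keeps only pairs where the ON condition holds.
Matching on u.uid = l.uid AND u.tier = l.tier. A NULL in a compared column never satisfies the condition.
- u (uid=9, tier=BQ) has no partner → excluded.
- u (uid=7, tier=FL) has no partner → excluded.
- u (uid=9, tier=BQ) has no partner → excluded.
- u (uid=3, tier=FL) has no partner → excluded.
- u (uid=2, tier=SG) pairs with 1 row(s) of l.
- u (uid=8, tier=FL) has no partner → excluded.
- u (uid=8, tier=DM) has no partner → excluded.
- u (uid=9, tier=FL) has no partner → excluded.

12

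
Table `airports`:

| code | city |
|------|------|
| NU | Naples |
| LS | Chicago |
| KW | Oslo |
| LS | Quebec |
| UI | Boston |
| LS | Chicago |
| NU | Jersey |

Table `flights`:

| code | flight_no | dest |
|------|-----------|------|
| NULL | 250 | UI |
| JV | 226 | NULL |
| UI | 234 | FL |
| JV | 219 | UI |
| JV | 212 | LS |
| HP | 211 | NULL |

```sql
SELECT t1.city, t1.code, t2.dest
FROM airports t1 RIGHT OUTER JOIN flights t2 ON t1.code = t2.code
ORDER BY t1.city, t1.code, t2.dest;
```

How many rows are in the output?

RIGHT JOIN keeps every row from `flights`; unmatched rows get NULL for `airports`'s columns.
Matching on t1.code = t2.code. A NULL in a compared column never satisfies the condition.
- t1 (code=NU) has no partner in t2.
- t1 (code=LS) has no partner in t2.
- t1 (code=KW) has no partner in t2.
- t1 (code=LS) has no partner in t2.
- t1 (code=UI) pairs with 1 row(s) of t2.
- t1 (code=LS) has no partner in t2.
- t1 (code=NU) has no partner in t2.
- 5 t2 row(s) had no t1 match → kept, t1 columns NULL.
Total: 1 matched + 5 padded = 6 rows.

6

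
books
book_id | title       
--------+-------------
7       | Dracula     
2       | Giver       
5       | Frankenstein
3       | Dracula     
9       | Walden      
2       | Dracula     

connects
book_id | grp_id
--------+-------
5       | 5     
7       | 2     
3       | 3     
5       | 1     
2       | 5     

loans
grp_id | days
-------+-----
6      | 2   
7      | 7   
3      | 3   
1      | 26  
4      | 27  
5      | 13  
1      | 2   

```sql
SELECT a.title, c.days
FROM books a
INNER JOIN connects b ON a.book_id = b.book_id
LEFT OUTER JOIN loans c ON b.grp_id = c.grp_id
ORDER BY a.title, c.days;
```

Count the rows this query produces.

7

Step 1 — a INNER JOIN b on book_id → 6 row(s).
Then LEFT JOIN `loans c` on grp_id: each of those 6 rows is kept; rows whose b.grp_id has no match in c get NULL for c's columns.
Result: 7 row(s).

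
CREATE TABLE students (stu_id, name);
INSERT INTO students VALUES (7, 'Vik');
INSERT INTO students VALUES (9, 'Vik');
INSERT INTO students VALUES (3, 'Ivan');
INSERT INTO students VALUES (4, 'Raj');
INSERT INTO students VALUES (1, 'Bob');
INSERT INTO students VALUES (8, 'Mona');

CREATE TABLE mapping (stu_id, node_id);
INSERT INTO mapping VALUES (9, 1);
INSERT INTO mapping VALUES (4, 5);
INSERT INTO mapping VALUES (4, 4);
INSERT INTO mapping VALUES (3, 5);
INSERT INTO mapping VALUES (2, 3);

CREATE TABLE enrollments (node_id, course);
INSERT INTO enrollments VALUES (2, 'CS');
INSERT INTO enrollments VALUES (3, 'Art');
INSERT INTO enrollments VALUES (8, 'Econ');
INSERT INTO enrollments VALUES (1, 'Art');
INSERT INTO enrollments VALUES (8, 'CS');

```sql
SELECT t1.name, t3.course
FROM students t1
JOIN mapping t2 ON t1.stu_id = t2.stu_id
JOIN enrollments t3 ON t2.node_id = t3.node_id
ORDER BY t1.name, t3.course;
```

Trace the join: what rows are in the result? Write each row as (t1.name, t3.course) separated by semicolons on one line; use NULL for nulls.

Evaluate left to right. First `students t1 INNER JOIN mapping t2` on stu_id: 4 row(s).
Then INNER JOIN `enrollments t3` on node_id: keep only rows whose t2.node_id appears in t3.

(Vik, Art)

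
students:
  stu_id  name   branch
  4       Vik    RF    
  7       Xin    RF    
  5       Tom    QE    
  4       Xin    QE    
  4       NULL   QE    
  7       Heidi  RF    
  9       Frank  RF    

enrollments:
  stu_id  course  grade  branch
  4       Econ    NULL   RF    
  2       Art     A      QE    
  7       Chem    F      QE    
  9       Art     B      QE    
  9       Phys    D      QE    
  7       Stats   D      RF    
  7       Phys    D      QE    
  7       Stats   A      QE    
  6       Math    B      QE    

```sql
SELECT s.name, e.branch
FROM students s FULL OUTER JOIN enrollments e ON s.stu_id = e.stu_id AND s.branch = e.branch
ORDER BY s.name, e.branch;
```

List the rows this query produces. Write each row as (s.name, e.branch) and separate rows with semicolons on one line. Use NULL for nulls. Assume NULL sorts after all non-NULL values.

FULL OUTER JOIN keeps every row from both sides; unmatched rows get NULL for the other side's columns.
Matching on s.stu_id = e.stu_id AND s.branch = e.branch.
Matched pairs: 3; unmatched s rows kept: 4; unmatched e rows kept: 7.

(Frank, NULL); (Heidi, RF); (Tom, NULL); (Vik, RF); (Xin, RF); (Xin, NULL); (NULL, QE); (NULL, QE); (NULL, QE); (NULL, QE); (NULL, QE); (NULL, QE); (NULL, QE); (NULL, NULL)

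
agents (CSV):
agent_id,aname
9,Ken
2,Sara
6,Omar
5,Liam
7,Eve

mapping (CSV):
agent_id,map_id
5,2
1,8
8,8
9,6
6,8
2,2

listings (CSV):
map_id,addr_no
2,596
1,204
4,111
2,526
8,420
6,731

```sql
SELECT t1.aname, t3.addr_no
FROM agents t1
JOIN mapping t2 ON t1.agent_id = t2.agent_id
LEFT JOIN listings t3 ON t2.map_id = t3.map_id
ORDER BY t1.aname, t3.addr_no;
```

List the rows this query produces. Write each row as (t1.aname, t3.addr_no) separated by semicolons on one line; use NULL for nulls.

Step 1 — t1 INNER JOIN t2 on agent_id → 4 row(s).
Then LEFT JOIN `listings t3` on map_id: each of those 4 rows is kept; rows whose t2.map_id has no match in t3 get NULL for t3's columns.

(Ken, 731); (Liam, 526); (Liam, 596); (Omar, 420); (Sara, 526); (Sara, 596)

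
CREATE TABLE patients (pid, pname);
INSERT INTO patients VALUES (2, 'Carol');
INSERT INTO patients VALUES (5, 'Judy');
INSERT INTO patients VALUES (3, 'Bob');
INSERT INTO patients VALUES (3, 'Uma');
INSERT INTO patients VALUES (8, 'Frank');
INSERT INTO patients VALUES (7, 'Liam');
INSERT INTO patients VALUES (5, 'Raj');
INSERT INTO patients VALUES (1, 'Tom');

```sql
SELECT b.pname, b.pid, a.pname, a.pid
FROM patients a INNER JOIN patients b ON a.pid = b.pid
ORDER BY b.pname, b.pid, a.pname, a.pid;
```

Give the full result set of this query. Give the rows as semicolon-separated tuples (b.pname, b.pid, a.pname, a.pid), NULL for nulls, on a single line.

INNER JOIN keeps only pairs where the ON condition holds.
Matching on a.pid = b.pid.
Matched pairs: 12.

(Bob, 3, Bob, 3); (Bob, 3, Uma, 3); (Carol, 2, Carol, 2); (Frank, 8, Frank, 8); (Judy, 5, Judy, 5); (Judy, 5, Raj, 5); (Liam, 7, Liam, 7); (Raj, 5, Judy, 5); (Raj, 5, Raj, 5); (Tom, 1, Tom, 1); (Uma, 3, Bob, 3); (Uma, 3, Uma, 3)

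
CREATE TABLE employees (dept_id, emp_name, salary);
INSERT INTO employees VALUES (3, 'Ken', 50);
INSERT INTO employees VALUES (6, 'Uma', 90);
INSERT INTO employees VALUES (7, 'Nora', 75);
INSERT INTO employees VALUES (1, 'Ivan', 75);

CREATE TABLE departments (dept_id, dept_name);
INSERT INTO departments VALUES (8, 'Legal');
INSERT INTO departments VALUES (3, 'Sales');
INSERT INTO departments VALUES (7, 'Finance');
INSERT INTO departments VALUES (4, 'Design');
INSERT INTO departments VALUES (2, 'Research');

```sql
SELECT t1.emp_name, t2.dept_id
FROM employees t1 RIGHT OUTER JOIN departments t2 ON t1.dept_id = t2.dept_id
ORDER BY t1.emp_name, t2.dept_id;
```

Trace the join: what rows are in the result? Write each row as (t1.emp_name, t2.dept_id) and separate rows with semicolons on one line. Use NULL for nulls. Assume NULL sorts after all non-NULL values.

(Ken, 3); (Nora, 7); (NULL, 2); (NULL, 4); (NULL, 8)

RIGHT JOIN keeps every row from `departments`; unmatched rows get NULL for `employees`'s columns.
Matching on t1.dept_id = t2.dept_id.
- t1 row (dept_id=3): matches 1 t2 row(s) → 1 output row(s).
- t1 row (dept_id=6): no match.
- t1 row (dept_id=7): matches 1 t2 row(s) → 1 output row(s).
- t1 row (dept_id=1): no match.
- 3 row(s) from t2 found no t1 partner → padded with NULL.
After projecting and ordering:
t1.emp_name | t2.dept_id
Ken | 3
Nora | 7
NULL | 2
NULL | 4
NULL | 8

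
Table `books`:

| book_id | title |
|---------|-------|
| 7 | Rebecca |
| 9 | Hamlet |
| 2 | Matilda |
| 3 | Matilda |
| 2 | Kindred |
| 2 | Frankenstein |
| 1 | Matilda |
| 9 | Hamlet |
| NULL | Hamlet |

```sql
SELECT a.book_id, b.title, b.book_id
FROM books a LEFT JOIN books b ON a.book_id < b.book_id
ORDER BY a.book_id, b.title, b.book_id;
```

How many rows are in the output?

27

LEFT JOIN keeps every row from `books a`; unmatched rows get NULL for `books b`'s columns.
Matching on a.book_id < b.book_id. A NULL in a compared column never satisfies the condition.
Matched pairs: 24; unmatched a rows kept: 3.
Total: 24 matched + 3 padded = 27 rows.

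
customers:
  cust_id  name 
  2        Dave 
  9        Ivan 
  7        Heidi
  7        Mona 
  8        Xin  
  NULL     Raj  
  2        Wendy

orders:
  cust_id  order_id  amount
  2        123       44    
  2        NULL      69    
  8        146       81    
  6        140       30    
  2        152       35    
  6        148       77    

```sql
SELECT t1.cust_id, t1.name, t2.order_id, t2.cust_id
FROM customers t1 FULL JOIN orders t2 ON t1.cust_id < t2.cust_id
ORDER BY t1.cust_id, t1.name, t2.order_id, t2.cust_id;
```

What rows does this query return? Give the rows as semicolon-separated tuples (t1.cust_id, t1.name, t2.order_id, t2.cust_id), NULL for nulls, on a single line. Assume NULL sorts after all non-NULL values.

(2, Dave, 140, 6); (2, Dave, 146, 8); (2, Dave, 148, 6); (2, Wendy, 140, 6); (2, Wendy, 146, 8); (2, Wendy, 148, 6); (7, Heidi, 146, 8); (7, Mona, 146, 8); (8, Xin, NULL, NULL); (9, Ivan, NULL, NULL); (NULL, Raj, NULL, NULL); (NULL, NULL, 123, 2); (NULL, NULL, 152, 2); (NULL, NULL, NULL, 2)

FULL OUTER JOIN keeps every row from both sides; unmatched rows get NULL for the other side's columns.
Matching on t1.cust_id < t2.cust_id. A NULL in a compared column never satisfies the condition.
Matched pairs: 8; unmatched t1 rows kept: 3; unmatched t2 rows kept: 3.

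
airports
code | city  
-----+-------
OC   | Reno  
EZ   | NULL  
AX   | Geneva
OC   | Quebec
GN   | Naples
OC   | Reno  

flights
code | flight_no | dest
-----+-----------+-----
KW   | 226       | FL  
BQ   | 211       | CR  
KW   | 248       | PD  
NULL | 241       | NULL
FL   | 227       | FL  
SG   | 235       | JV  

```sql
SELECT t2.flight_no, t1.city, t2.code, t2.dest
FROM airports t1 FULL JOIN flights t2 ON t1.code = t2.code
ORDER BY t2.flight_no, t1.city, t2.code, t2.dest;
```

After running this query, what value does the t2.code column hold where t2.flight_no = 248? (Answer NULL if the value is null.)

FULL OUTER JOIN keeps every row from both sides; unmatched rows get NULL for the other side's columns.
Matching on t1.code = t2.code. A NULL in a compared column never satisfies the condition.
Matched pairs: 0; unmatched t1 rows kept: 6; unmatched t2 rows kept: 6.

KW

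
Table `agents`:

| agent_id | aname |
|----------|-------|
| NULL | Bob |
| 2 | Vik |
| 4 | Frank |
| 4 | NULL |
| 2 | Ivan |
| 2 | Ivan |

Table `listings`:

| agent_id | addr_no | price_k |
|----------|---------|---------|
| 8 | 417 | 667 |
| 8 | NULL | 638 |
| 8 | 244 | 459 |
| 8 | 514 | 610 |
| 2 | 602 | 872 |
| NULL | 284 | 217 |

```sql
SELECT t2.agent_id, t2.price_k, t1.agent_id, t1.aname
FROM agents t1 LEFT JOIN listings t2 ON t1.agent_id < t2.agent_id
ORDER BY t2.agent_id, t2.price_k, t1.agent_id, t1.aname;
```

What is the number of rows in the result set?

LEFT JOIN keeps every row from `agents`; unmatched rows get NULL for `listings`'s columns.
Matching on t1.agent_id < t2.agent_id. A NULL in a compared column never satisfies the condition.
- agent_id=NULL: no t2 row matches, row kept with t2 columns NULL.
- agent_id=2: 4 matching t2 row(s), so 4 row(s) emitted.
- agent_id=4: 4 matching t2 row(s), so 4 row(s) emitted.
- agent_id=4: 4 matching t2 row(s), so 4 row(s) emitted.
- agent_id=2: 4 matching t2 row(s), so 4 row(s) emitted.
- agent_id=2: 4 matching t2 row(s), so 4 row(s) emitted.
Total: 20 matched + 1 padded = 21 rows.

21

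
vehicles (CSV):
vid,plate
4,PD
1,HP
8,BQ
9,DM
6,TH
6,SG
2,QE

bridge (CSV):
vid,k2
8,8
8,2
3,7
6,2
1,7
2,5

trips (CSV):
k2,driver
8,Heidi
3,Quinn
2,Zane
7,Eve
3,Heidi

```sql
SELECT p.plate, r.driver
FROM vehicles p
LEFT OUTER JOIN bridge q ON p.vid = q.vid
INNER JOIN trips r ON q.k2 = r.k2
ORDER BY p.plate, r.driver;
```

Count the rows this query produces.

5

Step 1 — p LEFT JOIN q on vid → 8 row(s).
Then INNER JOIN `trips r` on k2: keep only rows whose q.k2 appears in r.
Result: 5 row(s).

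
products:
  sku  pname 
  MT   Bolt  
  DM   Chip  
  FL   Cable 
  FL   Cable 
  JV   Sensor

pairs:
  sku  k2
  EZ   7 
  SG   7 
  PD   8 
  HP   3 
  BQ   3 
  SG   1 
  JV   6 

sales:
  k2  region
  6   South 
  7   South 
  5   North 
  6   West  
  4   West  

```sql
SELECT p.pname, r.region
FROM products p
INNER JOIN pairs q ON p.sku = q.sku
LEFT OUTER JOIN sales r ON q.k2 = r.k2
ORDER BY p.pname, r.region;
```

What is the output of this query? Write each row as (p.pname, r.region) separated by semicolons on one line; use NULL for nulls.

Joins associate left-to-right: products INNER JOIN pairs on sku gives 1 intermediate row(s).
Then LEFT JOIN `sales r` on k2: each of those 1 rows is kept; rows whose q.k2 has no match in r get NULL for r's columns.

(Sensor, South); (Sensor, West)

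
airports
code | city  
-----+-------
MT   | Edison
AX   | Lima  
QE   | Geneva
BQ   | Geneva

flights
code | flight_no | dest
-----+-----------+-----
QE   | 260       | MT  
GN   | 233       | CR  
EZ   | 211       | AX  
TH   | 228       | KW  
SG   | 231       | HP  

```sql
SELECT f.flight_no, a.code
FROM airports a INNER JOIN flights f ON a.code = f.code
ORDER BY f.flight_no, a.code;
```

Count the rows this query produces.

1

INNER JOIN keeps only pairs where the ON condition holds.
Matching on a.code = f.code.
- a[0] code=MT → no match; dropped.
- a[1] code=AX → no match; dropped.
- a[2] code=QE → 1 match(es) in f → 1 row(s).
- a[3] code=BQ → no match; dropped.
Total: 1 rows.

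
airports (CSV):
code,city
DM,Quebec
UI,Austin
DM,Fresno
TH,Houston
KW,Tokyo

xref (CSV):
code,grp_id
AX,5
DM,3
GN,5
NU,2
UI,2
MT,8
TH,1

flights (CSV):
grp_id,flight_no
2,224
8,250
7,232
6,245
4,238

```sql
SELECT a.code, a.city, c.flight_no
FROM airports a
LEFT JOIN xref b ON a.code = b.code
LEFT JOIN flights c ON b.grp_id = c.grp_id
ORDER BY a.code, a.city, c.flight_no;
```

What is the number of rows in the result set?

5

Evaluate left to right. First `airports a LEFT JOIN xref b` on code: 5 row(s).
Then LEFT JOIN `flights c` on grp_id: each of those 5 rows is kept; rows whose b.grp_id has no match in c get NULL for c's columns.
Result: 5 row(s).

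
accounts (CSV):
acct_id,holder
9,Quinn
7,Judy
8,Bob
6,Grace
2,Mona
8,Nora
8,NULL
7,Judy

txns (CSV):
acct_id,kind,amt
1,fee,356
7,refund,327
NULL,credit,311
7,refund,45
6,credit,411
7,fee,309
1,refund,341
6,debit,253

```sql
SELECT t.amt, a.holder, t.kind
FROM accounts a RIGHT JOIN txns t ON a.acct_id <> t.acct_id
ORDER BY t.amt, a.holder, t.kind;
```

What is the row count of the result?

49

RIGHT JOIN keeps every row from `txns`; unmatched rows get NULL for `accounts`'s columns.
Matching on a.acct_id <> t.acct_id. A NULL in a compared column never satisfies the condition.
Matched pairs: 48; unmatched t rows kept: 1.
Total: 48 matched + 1 padded = 49 rows.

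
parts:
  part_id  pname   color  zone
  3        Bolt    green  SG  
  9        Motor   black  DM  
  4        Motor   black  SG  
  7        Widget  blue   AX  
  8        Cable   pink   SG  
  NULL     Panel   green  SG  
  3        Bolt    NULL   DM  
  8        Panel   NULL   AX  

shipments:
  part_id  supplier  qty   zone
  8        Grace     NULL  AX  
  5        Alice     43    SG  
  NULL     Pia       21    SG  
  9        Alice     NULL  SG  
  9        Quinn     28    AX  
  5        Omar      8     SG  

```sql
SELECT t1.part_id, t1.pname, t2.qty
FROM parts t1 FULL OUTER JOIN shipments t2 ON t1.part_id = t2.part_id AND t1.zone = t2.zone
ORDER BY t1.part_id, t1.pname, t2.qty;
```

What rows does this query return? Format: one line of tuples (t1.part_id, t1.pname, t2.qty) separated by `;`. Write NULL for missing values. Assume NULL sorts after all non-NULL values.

FULL OUTER JOIN keeps every row from both sides; unmatched rows get NULL for the other side's columns.
Matching on t1.part_id = t2.part_id AND t1.zone = t2.zone. A NULL in a compared column never satisfies the condition.
- t1[0] part_id=3, zone=SG → no match; kept with NULLs on the t2 side.
- t1[1] part_id=9, zone=DM → no match; kept with NULLs on the t2 side.
- t1[2] part_id=4, zone=SG → no match; kept with NULLs on the t2 side.
- t1[3] part_id=7, zone=AX → no match; kept with NULLs on the t2 side.
- t1[4] part_id=8, zone=SG → no match; kept with NULLs on the t2 side.
- t1[5] part_id=NULL, zone=SG → no match; kept with NULLs on the t2 side.
- t1[6] part_id=3, zone=DM → no match; kept with NULLs on the t2 side.
- t1[7] part_id=8, zone=AX → 1 match(es) in t2 → 1 row(s).
- 5 t2 row(s) had no t1 match → kept, t1 columns NULL.

(3, Bolt, NULL); (3, Bolt, NULL); (4, Motor, NULL); (7, Widget, NULL); (8, Cable, NULL); (8, Panel, NULL); (9, Motor, NULL); (NULL, Panel, NULL); (NULL, NULL, 8); (NULL, NULL, 21); (NULL, NULL, 28); (NULL, NULL, 43); (NULL, NULL, NULL)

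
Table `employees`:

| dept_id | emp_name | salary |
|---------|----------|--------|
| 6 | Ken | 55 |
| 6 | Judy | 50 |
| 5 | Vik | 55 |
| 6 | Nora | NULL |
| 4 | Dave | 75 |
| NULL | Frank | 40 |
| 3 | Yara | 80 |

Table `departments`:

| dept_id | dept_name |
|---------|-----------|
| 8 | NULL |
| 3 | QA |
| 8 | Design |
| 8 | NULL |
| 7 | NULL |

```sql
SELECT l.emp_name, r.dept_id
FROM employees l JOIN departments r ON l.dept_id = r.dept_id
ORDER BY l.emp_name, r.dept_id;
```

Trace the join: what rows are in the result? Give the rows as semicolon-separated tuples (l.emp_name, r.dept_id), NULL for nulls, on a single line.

(Yara, 3)

INNER JOIN keeps only pairs where the ON condition holds.
Matching on l.dept_id = r.dept_id. A NULL in a compared column never satisfies the condition.
Matched pairs: 1.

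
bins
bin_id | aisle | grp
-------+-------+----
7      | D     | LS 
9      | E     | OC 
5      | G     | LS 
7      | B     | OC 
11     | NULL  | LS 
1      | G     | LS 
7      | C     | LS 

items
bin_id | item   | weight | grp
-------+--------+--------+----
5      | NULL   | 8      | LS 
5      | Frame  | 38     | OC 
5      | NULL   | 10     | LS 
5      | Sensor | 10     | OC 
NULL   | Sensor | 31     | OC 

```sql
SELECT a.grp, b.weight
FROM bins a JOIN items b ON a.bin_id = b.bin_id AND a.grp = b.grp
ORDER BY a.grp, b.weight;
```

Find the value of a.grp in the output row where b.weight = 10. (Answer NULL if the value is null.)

LS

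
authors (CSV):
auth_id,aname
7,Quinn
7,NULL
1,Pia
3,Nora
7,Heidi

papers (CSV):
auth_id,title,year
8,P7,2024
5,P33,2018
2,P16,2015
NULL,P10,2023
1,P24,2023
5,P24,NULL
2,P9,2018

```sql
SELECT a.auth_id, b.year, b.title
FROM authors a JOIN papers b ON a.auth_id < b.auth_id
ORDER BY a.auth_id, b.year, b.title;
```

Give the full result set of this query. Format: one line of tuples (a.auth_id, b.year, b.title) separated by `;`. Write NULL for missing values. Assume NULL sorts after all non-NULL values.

(1, 2015, P16); (1, 2018, P33); (1, 2018, P9); (1, 2024, P7); (1, NULL, P24); (3, 2018, P33); (3, 2024, P7); (3, NULL, P24); (7, 2024, P7); (7, 2024, P7); (7, 2024, P7)

INNER JOIN keeps only pairs where the ON condition holds.
Matching on a.auth_id < b.auth_id. A NULL in a compared column never satisfies the condition.
- a (auth_id=7) pairs with 1 row(s) of b.
- a (auth_id=7) pairs with 1 row(s) of b.
- a (auth_id=1) pairs with 5 row(s) of b.
- a (auth_id=3) pairs with 3 row(s) of b.
- a (auth_id=7) pairs with 1 row(s) of b.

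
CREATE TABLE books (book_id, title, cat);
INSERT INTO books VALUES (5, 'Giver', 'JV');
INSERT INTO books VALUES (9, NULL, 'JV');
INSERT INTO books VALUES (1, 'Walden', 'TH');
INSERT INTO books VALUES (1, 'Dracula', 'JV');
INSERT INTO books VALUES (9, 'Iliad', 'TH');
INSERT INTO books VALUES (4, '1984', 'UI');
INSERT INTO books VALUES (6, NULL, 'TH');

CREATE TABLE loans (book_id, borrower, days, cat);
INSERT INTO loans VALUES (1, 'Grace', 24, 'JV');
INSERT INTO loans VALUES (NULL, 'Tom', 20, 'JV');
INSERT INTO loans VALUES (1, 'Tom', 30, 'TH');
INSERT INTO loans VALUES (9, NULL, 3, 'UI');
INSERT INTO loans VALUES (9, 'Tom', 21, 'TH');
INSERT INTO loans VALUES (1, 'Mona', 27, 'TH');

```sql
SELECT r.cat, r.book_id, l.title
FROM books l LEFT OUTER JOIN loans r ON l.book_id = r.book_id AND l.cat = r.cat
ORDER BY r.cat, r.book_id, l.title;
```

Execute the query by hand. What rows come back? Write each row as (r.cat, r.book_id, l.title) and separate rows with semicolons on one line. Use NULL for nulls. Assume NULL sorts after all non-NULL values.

(JV, 1, Dracula); (TH, 1, Walden); (TH, 1, Walden); (TH, 9, Iliad); (NULL, NULL, 1984); (NULL, NULL, Giver); (NULL, NULL, NULL); (NULL, NULL, NULL)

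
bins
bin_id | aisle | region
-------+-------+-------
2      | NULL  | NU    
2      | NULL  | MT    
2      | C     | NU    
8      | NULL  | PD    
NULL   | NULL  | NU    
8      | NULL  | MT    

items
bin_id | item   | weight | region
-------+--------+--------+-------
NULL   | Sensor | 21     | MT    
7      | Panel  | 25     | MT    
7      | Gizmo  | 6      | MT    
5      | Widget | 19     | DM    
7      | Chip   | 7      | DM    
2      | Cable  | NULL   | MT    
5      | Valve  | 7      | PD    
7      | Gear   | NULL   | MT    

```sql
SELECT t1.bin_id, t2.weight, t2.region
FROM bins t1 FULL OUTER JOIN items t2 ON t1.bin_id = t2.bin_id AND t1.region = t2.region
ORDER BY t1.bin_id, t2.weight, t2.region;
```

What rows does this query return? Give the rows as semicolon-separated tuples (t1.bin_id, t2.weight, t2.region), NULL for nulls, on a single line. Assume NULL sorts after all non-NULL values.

(2, NULL, MT); (2, NULL, NULL); (2, NULL, NULL); (8, NULL, NULL); (8, NULL, NULL); (NULL, 6, MT); (NULL, 7, DM); (NULL, 7, PD); (NULL, 19, DM); (NULL, 21, MT); (NULL, 25, MT); (NULL, NULL, MT); (NULL, NULL, NULL)

FULL OUTER JOIN keeps every row from both sides; unmatched rows get NULL for the other side's columns.
Matching on t1.bin_id = t2.bin_id AND t1.region = t2.region. A NULL in a compared column never satisfies the condition.
Matched pairs: 1; unmatched t1 rows kept: 5; unmatched t2 rows kept: 7.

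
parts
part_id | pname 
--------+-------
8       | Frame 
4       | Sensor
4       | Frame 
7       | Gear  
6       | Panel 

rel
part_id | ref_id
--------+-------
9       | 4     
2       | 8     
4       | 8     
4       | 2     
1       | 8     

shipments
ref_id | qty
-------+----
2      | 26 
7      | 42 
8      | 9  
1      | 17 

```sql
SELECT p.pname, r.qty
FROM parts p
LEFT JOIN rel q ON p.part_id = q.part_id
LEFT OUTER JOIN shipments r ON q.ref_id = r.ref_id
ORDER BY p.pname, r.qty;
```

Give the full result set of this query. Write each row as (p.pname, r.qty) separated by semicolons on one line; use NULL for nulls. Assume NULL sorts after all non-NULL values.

(Frame, 9); (Frame, 26); (Frame, NULL); (Gear, NULL); (Panel, NULL); (Sensor, 9); (Sensor, 26)

Step 1 — p LEFT JOIN q on part_id → 7 row(s).
Then LEFT JOIN `shipments r` on ref_id: each of those 7 rows is kept; rows whose q.ref_id has no match in r get NULL for r's columns.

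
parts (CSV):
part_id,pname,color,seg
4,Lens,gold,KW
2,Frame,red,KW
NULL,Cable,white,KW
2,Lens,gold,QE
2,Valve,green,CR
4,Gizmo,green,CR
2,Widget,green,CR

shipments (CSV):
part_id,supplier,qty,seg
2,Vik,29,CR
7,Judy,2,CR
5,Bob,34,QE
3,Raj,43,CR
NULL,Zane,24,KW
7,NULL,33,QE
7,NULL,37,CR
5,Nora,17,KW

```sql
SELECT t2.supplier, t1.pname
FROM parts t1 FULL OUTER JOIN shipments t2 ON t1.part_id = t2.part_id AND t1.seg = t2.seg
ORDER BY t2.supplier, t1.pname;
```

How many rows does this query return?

14

FULL OUTER JOIN keeps every row from both sides; unmatched rows get NULL for the other side's columns.
Matching on t1.part_id = t2.part_id AND t1.seg = t2.seg. A NULL in a compared column never satisfies the condition.
- t1 row (part_id=4, seg=KW): no match → kept, t2 columns NULL.
- t1 row (part_id=2, seg=KW): no match → kept, t2 columns NULL.
- t1 row (part_id=NULL, seg=KW): no match → kept, t2 columns NULL.
- t1 row (part_id=2, seg=QE): no match → kept, t2 columns NULL.
- t1 row (part_id=2, seg=CR): matches 1 t2 row(s) → 1 output row(s).
- t1 row (part_id=4, seg=CR): no match → kept, t2 columns NULL.
- t1 row (part_id=2, seg=CR): matches 1 t2 row(s) → 1 output row(s).
- 7 t2 row(s) had no t1 match → kept, t1 columns NULL.
Total: 2 matched + 12 padded = 14 rows.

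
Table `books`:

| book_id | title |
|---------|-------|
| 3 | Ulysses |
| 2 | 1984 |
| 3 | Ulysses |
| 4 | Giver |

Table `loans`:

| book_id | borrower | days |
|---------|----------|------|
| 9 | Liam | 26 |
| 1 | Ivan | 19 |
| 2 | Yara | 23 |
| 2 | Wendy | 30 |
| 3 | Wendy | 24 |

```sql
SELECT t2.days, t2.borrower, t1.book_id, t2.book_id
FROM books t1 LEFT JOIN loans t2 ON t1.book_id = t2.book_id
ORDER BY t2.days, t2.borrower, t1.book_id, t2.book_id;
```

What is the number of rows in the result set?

5

LEFT JOIN keeps every row from `books`; unmatched rows get NULL for `loans`'s columns.
Matching on t1.book_id = t2.book_id.
- t1 row (book_id=3): matches 1 t2 row(s) → 1 output row(s).
- t1 row (book_id=2): matches 2 t2 row(s) → 2 output row(s).
- t1 row (book_id=3): matches 1 t2 row(s) → 1 output row(s).
- t1 row (book_id=4): no match → kept, t2 columns NULL.
Total: 4 matched + 1 padded = 5 rows.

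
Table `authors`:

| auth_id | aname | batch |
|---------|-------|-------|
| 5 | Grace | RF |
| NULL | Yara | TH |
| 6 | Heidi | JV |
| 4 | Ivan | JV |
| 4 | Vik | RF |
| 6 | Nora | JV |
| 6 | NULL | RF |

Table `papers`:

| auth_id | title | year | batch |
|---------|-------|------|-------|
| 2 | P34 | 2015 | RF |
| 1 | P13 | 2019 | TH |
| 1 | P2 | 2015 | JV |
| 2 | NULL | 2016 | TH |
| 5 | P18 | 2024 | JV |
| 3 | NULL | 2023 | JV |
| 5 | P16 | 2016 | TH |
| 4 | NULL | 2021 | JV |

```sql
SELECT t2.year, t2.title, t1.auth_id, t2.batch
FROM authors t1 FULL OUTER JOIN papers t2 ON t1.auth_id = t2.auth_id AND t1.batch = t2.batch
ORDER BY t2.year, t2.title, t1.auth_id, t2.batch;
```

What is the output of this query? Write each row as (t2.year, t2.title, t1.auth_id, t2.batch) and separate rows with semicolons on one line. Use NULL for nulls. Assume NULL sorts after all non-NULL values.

(2015, P2, NULL, JV); (2015, P34, NULL, RF); (2016, P16, NULL, TH); (2016, NULL, NULL, TH); (2019, P13, NULL, TH); (2021, NULL, 4, JV); (2023, NULL, NULL, JV); (2024, P18, NULL, JV); (NULL, NULL, 4, NULL); (NULL, NULL, 5, NULL); (NULL, NULL, 6, NULL); (NULL, NULL, 6, NULL); (NULL, NULL, 6, NULL); (NULL, NULL, NULL, NULL)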